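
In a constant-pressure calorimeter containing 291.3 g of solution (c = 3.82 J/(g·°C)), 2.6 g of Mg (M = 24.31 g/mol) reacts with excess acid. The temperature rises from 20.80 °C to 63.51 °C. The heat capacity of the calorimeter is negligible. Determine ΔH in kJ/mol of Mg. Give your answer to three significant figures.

|ΔT| = |63.51 − 20.80| = 42.71 °C
|q_surr| = (291.3 × 3.82) × 42.71 = 1112.766 × 42.71 = 47530 J
n(Mg) = 2.6 / 24.31 = 0.1070 mol
Temperature rose, so q_rxn = −|q_surr| = -47.53 kJ
ΔH = q_rxn / n = -444.2 kJ/mol

ΔH = -444 kJ/mol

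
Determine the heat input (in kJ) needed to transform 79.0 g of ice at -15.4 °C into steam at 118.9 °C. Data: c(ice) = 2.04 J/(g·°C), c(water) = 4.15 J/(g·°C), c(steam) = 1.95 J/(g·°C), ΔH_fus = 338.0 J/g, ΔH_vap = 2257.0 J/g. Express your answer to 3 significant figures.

q1 (heat ice -15.4→0.0 °C): 79.0 × 2.04 × 15.4 = 2482 J
q2 (melt at 0 °C): 79.0 × 338.0 = 26702 J
q3 (heat water 0.0→100.0 °C): 79.0 × 4.15 × 100.0 = 32785 J
q4 (vaporize at 100 °C): 79.0 × 2257.0 = 178303 J
q5 (heat steam 100.0→118.9 °C): 79.0 × 1.95 × 18.9 = 2912 J
Total: 2482 + 26702 + 32785 + 178303 + 2912 = 243184 J = 243 kJ

q = 243 kJ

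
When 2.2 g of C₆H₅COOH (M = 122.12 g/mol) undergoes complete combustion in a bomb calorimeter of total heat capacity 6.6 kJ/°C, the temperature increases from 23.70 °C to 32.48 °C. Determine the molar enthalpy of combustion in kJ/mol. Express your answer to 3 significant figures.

ΔH = -3220 kJ/mol

ΔT = 32.48 − 23.70 = 8.78 °C
q_cal = C_cal × ΔT = 6.6 × 8.78 = 57.948 kJ
n = 2.2 / 122.12 = 0.01802 mol
q_rxn = −q_cal = -57.948 kJ
ΔH = -57.948 / 0.01802 = -3216 kJ/mol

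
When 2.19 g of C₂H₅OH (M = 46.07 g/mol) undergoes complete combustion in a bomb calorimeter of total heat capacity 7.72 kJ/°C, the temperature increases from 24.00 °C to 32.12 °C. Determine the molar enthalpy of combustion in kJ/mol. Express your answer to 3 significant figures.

ΔH = -1320 kJ/mol

ΔT = 32.12 − 24.00 = 8.12 °C
q_cal = C_cal × ΔT = 7.72 × 8.12 = 62.6864 kJ
n = 2.19 / 46.07 = 0.04754 mol
q_rxn = −q_cal = -62.6864 kJ
ΔH = -62.6864 / 0.04754 = -1319 kJ/mol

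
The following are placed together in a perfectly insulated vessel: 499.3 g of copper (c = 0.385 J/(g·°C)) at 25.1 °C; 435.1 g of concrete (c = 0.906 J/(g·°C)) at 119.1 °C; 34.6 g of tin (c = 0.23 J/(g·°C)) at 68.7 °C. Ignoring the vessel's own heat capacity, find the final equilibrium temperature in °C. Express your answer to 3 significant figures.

Σ mᵢcᵢ(T − Tᵢ) = 0  ⇒  T = Σ mᵢcᵢTᵢ / Σ mᵢcᵢ
Σ mᵢcᵢ = 499.3×0.385 + 435.1×0.906 + 34.6×0.23 = 594.3891
Σ mᵢcᵢTᵢ = 192.2305×25.1 + 394.2006×119.1 + 7.958×68.7 = 52321
T = 52321 / 594.3891 = 88.02 °C

T_f = 88.0 °C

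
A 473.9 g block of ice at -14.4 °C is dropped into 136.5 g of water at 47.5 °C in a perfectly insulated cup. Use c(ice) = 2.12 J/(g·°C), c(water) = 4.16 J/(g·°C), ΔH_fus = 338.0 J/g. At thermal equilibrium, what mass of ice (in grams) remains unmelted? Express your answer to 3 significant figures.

Heat to warm all ice to 0 °C: 473.9×2.12×14.4 = 14467 J
Heat released by water cooling to 0 °C: 136.5×4.16×47.5 = 26972 J
26972 J < 14467 + 473.9×338.0 = 174645.2 J, so not all ice melts; final T = 0 °C.
Heat left for melting: 26972 − 14467 = 12505 J
Mass melted = 12505 / 338.0 = 37.00 g
Ice remaining = 473.9 − 37.00 = 436.90 g

m_ice remaining = 437 g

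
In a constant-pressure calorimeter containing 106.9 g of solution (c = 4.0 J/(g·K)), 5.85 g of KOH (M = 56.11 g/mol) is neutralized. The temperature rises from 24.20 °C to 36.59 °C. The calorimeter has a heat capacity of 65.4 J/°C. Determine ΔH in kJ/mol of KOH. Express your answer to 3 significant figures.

ΔH = -58.6 kJ/mol

|ΔT| = |36.59 − 24.20| = 12.39 °C
|q_surr| = (106.9 × 4.0 + 65.4) × 12.39 = 493.0 × 12.39 = 6108 J
n(KOH) = 5.85 / 56.11 = 0.1043 mol
Temperature rose, so q_rxn = −|q_surr| = -6.108 kJ
ΔH = q_rxn / n = -58.56 kJ/mol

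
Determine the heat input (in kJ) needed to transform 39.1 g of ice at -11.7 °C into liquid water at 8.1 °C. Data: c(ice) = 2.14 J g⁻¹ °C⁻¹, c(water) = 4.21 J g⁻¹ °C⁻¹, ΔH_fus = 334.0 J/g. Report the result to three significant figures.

q = 15.4 kJ

q1 (heat ice -11.7→0.0 °C): 39.1 × 2.14 × 11.7 = 979 J
q2 (melt at 0 °C): 39.1 × 334.0 = 13059 J
q3 (heat water 0.0→8.1 °C): 39.1 × 4.21 × 8.1 = 1333 J
Total: 979 + 13059 + 1333 = 15371 J = 15.4 kJ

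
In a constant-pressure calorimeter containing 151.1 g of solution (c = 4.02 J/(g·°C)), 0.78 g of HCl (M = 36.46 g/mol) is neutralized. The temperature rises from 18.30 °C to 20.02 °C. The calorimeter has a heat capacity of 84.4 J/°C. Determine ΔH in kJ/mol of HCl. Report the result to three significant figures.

ΔH = -55.6 kJ/mol

|ΔT| = |20.02 − 18.30| = 1.72 °C
|q_surr| = (151.1 × 4.02 + 84.4) × 1.72 = 691.822 × 1.72 = 1190 J
n(HCl) = 0.78 / 36.46 = 0.02139 mol
Temperature rose, so q_rxn = −|q_surr| = -1.190 kJ
ΔH = q_rxn / n = -55.63 kJ/mol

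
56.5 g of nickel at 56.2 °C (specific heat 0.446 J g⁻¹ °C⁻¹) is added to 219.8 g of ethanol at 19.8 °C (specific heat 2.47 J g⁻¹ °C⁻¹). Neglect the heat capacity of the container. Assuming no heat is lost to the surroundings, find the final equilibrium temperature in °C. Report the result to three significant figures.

Heat lost by nickel = heat gained by ethanol.
(56.5)(0.446)(56.2 − T) = (219.8)(2.47)(T − 19.8)
25.199 (56.2 − T) = 542.906 (T − 19.8)
1416.2 − 25.199 T = 542.906 T − 10750
12166.2 = 568.105 T
T = 21.42 °C

T_f = 21.4 °C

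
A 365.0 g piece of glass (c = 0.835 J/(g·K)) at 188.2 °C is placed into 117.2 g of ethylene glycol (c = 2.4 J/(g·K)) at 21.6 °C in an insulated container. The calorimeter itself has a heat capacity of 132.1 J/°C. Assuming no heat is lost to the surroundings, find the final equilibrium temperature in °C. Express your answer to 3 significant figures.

Heat lost by glass = heat gained by ethylene glycol + calorimeter.
(365.0)(0.835)(188.2 − T) = [(117.2)(2.4) + 132.1](T − 21.6)
304.775 (188.2 − T) = 413.38 (T − 21.6)
57359 − 304.775 T = 413.38 T − 8929.0
66288.0 = 718.155 T
T = 92.30 °C

T_f = 92.3 °C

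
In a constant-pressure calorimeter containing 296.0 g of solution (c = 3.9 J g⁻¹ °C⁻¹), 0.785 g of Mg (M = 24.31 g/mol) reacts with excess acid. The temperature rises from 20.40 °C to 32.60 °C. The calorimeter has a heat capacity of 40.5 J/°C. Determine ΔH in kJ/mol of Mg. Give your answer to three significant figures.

|ΔT| = |32.60 − 20.40| = 12.20 °C
|q_surr| = (296.0 × 3.9 + 40.5) × 12.20 = 1194.9 × 12.20 = 14578 J
n(Mg) = 0.785 / 24.31 = 0.032291 mol
Temperature rose, so q_rxn = −|q_surr| = -14.578 kJ
ΔH = q_rxn / n = -451.46 kJ/mol

ΔH = -451 kJ/mol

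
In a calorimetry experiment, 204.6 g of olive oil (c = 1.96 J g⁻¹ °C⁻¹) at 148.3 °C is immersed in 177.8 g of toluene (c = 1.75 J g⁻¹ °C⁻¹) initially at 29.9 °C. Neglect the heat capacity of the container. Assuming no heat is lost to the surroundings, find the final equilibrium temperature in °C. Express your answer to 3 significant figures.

T_f = 96.6 °C

Heat lost by olive oil = heat gained by toluene.
(204.6)(1.96)(148.3 − T) = (177.8)(1.75)(T − 29.9)
401.016 (148.3 − T) = 311.15 (T − 29.9)
59471 − 401.016 T = 311.15 T − 9303.4
68774.4 = 712.166 T
T = 96.57 °C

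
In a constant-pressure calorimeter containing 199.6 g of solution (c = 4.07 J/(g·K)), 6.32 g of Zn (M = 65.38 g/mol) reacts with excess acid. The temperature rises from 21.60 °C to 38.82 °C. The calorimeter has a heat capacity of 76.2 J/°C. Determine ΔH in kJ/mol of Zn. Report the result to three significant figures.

|ΔT| = |38.82 − 21.60| = 17.22 °C
|q_surr| = (199.6 × 4.07 + 76.2) × 17.22 = 888.572 × 17.22 = 15300 J
n(Zn) = 6.32 / 65.38 = 0.09667 mol
Temperature rose, so q_rxn = −|q_surr| = -15.30 kJ
ΔH = q_rxn / n = -158.3 kJ/mol

ΔH = -158 kJ/mol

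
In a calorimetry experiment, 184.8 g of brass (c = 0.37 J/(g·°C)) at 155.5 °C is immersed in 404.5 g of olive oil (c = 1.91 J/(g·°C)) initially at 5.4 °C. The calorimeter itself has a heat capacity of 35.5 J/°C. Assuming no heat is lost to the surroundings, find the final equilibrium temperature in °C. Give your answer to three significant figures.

Heat lost by brass = heat gained by olive oil + calorimeter.
(184.8)(0.37)(155.5 − T) = [(404.5)(1.91) + 35.5](T − 5.4)
68.376 (155.5 − T) = 808.095 (T − 5.4)
10632 − 68.376 T = 808.095 T − 4363.7
14995.7 = 876.471 T
T = 17.11 °C

T_f = 17.1 °C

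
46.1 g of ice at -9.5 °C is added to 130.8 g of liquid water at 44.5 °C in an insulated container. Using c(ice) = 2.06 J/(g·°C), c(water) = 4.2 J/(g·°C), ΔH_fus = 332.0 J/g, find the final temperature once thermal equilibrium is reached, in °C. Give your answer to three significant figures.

Heat to bring ice to 0 °C and melt it: q₁ = 46.1×2.06×9.5 + 46.1×332.0 = 16207 J
Heat the water can supply cooling to 0 °C: 130.8×4.2×44.5 = 24446.5 J > q₁, so all ice melts.
Energy balance: 130.8×4.2×(44.5 − T) = 16207 + 46.1×4.2×(T − 0)
549.36(44.5 − T) = 16207 + 193.62 T
24446.5 − 16207 = 742.98 T
T = 8239.5 / 742.98 = 11.09 °C

T_f = 11.1 °C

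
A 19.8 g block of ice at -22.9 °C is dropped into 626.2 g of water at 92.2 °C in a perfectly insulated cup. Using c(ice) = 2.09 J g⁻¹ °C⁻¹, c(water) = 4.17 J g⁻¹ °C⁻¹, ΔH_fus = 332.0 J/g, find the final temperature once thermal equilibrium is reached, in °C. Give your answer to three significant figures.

Heat to bring ice to 0 °C and melt it: q₁ = 19.8×2.09×22.9 + 19.8×332.0 = 7521.2 J
Heat the water can supply cooling to 0 °C: 626.2×4.17×92.2 = 240758 J > q₁, so all ice melts.
Energy balance: 626.2×4.17×(92.2 − T) = 7521.2 + 19.8×4.17×(T − 0)
2611.254(92.2 − T) = 7521.2 + 82.566 T
240758 − 7521.2 = 2693.820 T
T = 233236.8 / 2693.820 = 86.58 °C

T_f = 86.6 °C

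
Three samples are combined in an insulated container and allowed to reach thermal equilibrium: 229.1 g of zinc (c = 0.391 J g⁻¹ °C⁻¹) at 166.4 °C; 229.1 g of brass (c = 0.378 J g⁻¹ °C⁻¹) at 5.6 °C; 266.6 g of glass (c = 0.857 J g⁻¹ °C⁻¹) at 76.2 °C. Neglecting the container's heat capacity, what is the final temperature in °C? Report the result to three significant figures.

Σ mᵢcᵢ(T − Tᵢ) = 0  ⇒  T = Σ mᵢcᵢTᵢ / Σ mᵢcᵢ
Σ mᵢcᵢ = 229.1×0.391 + 229.1×0.378 + 266.6×0.857 = 404.6541
Σ mᵢcᵢTᵢ = 89.5781×166.4 + 86.5998×5.6 + 228.4762×76.2 = 32801
T = 32801 / 404.6541 = 81.06 °C

T_f = 81.1 °C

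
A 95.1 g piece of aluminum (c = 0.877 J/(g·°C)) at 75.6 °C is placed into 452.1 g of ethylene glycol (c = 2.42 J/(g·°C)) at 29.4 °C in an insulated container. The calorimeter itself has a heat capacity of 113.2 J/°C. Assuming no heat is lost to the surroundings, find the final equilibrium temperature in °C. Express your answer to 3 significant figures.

Heat lost by aluminum = heat gained by ethylene glycol + calorimeter.
(95.1)(0.877)(75.6 − T) = [(452.1)(2.42) + 113.2](T − 29.4)
83.4027 (75.6 − T) = 1207.282 (T − 29.4)
6305.2 − 83.4027 T = 1207.282 T − 35494
41799.2 = 1290.6847 T
T = 32.39 °C

T_f = 32.4 °C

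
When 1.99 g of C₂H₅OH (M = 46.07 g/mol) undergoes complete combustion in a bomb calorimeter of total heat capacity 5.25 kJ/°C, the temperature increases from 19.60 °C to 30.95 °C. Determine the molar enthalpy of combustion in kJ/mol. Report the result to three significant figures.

ΔH = -1380 kJ/mol

ΔT = 30.95 − 19.60 = 11.35 °C
q_cal = C_cal × ΔT = 5.25 × 11.35 = 59.5875 kJ
n = 1.99 / 46.07 = 0.04320 mol
q_rxn = −q_cal = -59.5875 kJ
ΔH = -59.5875 / 0.04320 = -1379 kJ/mol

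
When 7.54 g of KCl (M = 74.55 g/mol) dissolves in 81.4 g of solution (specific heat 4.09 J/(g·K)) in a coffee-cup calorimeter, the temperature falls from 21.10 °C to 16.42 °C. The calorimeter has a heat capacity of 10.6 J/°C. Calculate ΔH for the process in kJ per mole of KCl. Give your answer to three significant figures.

|ΔT| = |16.42 − 21.10| = 4.68 °C
|q_surr| = (81.4 × 4.09 + 10.6) × 4.68 = 343.526 × 4.68 = 1608 J
n(KCl) = 7.54 / 74.55 = 0.1011 mol
Temperature fell, so q_rxn = +|q_surr| = 1.608 kJ
ΔH = q_rxn / n = 15.91 kJ/mol

ΔH = 15.9 kJ/mol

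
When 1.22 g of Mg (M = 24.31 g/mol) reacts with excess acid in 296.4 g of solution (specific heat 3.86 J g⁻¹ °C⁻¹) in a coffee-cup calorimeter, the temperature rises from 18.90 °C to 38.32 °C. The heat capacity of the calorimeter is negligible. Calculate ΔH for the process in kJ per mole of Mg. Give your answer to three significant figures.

|ΔT| = |38.32 − 18.90| = 19.42 °C
|q_surr| = (296.4 × 3.86) × 19.42 = 1144.104 × 19.42 = 22220 J
n(Mg) = 1.22 / 24.31 = 0.05019 mol
Temperature rose, so q_rxn = −|q_surr| = -22.22 kJ
ΔH = q_rxn / n = -442.7 kJ/mol

ΔH = -443 kJ/mol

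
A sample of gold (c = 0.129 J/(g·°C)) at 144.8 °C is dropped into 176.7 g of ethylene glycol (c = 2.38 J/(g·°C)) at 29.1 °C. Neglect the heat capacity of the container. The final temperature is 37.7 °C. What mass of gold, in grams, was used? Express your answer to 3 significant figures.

m = 262 g

q_gained = (176.7 × 2.38) × (37.7 − 29.1) = 3617 J
q_lost = m × 0.129 × (144.8 − 37.7) = 13.8159 m
m = 3617 / 13.8159 = 262 g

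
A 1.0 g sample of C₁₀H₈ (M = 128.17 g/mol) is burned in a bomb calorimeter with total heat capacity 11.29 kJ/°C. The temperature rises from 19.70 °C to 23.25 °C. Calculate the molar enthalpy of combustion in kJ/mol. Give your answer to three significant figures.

ΔH = -5140 kJ/mol

ΔT = 23.25 − 19.70 = 3.55 °C
q_cal = C_cal × ΔT = 11.29 × 3.55 = 40.0795 kJ
n = 1.0 / 128.17 = 0.007802 mol
q_rxn = −q_cal = -40.0795 kJ
ΔH = -40.0795 / 0.007802 = -5137 kJ/mol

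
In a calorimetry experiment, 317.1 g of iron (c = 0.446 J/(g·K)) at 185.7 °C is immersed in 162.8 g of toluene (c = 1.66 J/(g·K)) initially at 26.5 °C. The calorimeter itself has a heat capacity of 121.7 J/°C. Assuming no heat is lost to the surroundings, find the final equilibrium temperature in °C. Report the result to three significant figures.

T_f = 68.7 °C

Heat lost by iron = heat gained by toluene + calorimeter.
(317.1)(0.446)(185.7 − T) = [(162.8)(1.66) + 121.7](T − 26.5)
141.4266 (185.7 − T) = 391.948 (T − 26.5)
26263 − 141.4266 T = 391.948 T − 10387
36650 = 533.3746 T
T = 68.71 °C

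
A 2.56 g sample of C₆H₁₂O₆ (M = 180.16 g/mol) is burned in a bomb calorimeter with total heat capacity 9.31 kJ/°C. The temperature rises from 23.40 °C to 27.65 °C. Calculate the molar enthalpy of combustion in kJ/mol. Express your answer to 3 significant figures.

ΔT = 27.65 − 23.40 = 4.25 °C
q_cal = C_cal × ΔT = 9.31 × 4.25 = 39.5675 kJ
n = 2.56 / 180.16 = 0.01421 mol
q_rxn = −q_cal = -39.5675 kJ
ΔH = -39.5675 / 0.01421 = -2784 kJ/mol

ΔH = -2780 kJ/mol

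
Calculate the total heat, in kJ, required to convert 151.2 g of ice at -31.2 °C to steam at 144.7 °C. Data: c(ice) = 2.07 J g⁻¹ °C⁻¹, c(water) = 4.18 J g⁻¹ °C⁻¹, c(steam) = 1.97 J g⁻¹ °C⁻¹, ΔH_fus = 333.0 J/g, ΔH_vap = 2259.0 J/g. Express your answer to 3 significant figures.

q1 (heat ice -31.2→0.0 °C): 151.2 × 2.07 × 31.2 = 9765 J
q2 (melt at 0 °C): 151.2 × 333.0 = 50350 J
q3 (heat water 0.0→100.0 °C): 151.2 × 4.18 × 100.0 = 63202 J
q4 (vaporize at 100 °C): 151.2 × 2259.0 = 341561 J
q5 (heat steam 100.0→144.7 °C): 151.2 × 1.97 × 44.7 = 13315 J
Total: 9765 + 50350 + 63202 + 341561 + 13315 = 478193 J = 478 kJ

q = 478 kJ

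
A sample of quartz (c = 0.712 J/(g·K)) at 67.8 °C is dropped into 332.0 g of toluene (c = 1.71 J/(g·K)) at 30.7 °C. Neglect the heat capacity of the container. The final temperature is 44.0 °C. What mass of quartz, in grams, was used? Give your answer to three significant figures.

m = 446 g

q_gained = (332.0 × 1.71) × (44.0 − 30.7) = 7551 J
q_lost = m × 0.712 × (67.8 − 44.0) = 16.9456 m
m = 7551 / 16.9456 = 446 g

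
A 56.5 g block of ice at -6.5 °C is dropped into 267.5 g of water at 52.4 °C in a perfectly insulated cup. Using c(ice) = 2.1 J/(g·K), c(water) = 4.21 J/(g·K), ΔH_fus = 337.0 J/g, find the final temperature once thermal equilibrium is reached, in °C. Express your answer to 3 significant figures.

T_f = 28.7 °C

Heat to bring ice to 0 °C and melt it: q₁ = 56.5×2.1×6.5 + 56.5×337.0 = 19812 J
Heat the water can supply cooling to 0 °C: 267.5×4.21×52.4 = 59011.6 J > q₁, so all ice melts.
Energy balance: 267.5×4.21×(52.4 − T) = 19812 + 56.5×4.21×(T − 0)
1126.175(52.4 − T) = 19812 + 237.865 T
59011.6 − 19812 = 1364.040 T
T = 39199.6 / 1364.040 = 28.74 °C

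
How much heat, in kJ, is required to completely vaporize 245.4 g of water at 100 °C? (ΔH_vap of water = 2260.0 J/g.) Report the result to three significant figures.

q = m × ΔH_vap = 245.4 × 2260.0 = 554600 J = 555 kJ

q = 555 kJ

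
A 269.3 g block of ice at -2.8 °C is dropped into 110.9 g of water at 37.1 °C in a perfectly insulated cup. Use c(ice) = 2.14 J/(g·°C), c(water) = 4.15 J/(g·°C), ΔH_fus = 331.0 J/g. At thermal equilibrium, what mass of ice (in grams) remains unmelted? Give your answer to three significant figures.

Heat to warm all ice to 0 °C: 269.3×2.14×2.8 = 1613.6 J
Heat released by water cooling to 0 °C: 110.9×4.15×37.1 = 17075 J
17075 J < 1613.6 + 269.3×331.0 = 90751.9 J, so not all ice melts; final T = 0 °C.
Heat left for melting: 17075 − 1613.6 = 15461.4 J
Mass melted = 15461.4 / 331.0 = 46.71 g
Ice remaining = 269.3 − 46.71 = 222.59 g

m_ice remaining = 223 g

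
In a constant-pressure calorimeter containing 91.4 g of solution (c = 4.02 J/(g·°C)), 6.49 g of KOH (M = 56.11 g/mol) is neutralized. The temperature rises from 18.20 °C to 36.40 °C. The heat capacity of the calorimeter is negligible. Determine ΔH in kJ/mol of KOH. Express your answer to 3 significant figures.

ΔH = -57.8 kJ/mol

|ΔT| = |36.40 − 18.20| = 18.20 °C
|q_surr| = (91.4 × 4.02) × 18.20 = 367.428 × 18.20 = 6687 J
n(KOH) = 6.49 / 56.11 = 0.1157 mol
Temperature rose, so q_rxn = −|q_surr| = -6.687 kJ
ΔH = q_rxn / n = -57.80 kJ/mol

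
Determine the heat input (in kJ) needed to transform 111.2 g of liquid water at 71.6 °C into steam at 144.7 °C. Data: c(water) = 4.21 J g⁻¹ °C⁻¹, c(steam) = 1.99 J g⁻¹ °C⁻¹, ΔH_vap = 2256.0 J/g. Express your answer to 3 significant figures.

q1 (heat water 71.6→100.0 °C): 111.2 × 4.21 × 28.4 = 13296 J
q2 (vaporize at 100 °C): 111.2 × 2256.0 = 250867 J
q3 (heat steam 100.0→144.7 °C): 111.2 × 1.99 × 44.7 = 9892 J
Total: 13296 + 250867 + 9892 = 274055 J = 274 kJ

q = 274 kJ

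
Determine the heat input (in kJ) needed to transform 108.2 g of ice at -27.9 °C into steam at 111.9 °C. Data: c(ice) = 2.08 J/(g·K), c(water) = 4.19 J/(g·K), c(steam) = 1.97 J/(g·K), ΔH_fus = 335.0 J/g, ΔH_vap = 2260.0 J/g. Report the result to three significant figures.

q1 (heat ice -27.9→0.0 °C): 108.2 × 2.08 × 27.9 = 6279 J
q2 (melt at 0 °C): 108.2 × 335.0 = 36247 J
q3 (heat water 0.0→100.0 °C): 108.2 × 4.19 × 100.0 = 45336 J
q4 (vaporize at 100 °C): 108.2 × 2260.0 = 244532 J
q5 (heat steam 100.0→111.9 °C): 108.2 × 1.97 × 11.9 = 2537 J
Total: 6279 + 36247 + 45336 + 244532 + 2537 = 334931 J = 335 kJ

q = 335 kJ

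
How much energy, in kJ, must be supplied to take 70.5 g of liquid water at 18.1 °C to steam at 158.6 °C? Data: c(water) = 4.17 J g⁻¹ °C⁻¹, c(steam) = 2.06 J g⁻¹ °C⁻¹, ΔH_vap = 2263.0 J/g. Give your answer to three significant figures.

q1 (heat water 18.1→100.0 °C): 70.5 × 4.17 × 81.9 = 24077 J
q2 (vaporize at 100 °C): 70.5 × 2263.0 = 159542 J
q3 (heat steam 100.0→158.6 °C): 70.5 × 2.06 × 58.6 = 8510 J
Total: 24077 + 159542 + 8510 = 192129 J = 192 kJ

q = 192 kJ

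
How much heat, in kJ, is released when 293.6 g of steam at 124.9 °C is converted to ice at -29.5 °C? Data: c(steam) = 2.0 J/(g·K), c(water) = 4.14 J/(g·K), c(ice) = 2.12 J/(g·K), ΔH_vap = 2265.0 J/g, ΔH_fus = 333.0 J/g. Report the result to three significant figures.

q = 917 kJ

q1 (cool steam 124.9→100 °C): 293.6 × 2.0 × 24.9 = 14621 J
q2 (condense at 100 °C): 293.6 × 2265.0 = 665004 J
q3 (cool water 100→0 °C): 293.6 × 4.14 × 100.0 = 121550 J
q4 (freeze at 0 °C): 293.6 × 333.0 = 97769 J
q5 (cool ice 0→-29.5 °C): 293.6 × 2.12 × 29.5 = 18362 J
Total: 14621 + 665004 + 121550 + 97769 + 18362 = 917306 J = 917 kJ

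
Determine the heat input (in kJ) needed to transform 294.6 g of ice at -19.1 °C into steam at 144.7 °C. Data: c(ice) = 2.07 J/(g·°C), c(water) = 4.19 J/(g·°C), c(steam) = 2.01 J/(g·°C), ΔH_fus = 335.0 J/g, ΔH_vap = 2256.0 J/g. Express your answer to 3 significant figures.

q1 (heat ice -19.1→0.0 °C): 294.6 × 2.07 × 19.1 = 11648 J
q2 (melt at 0 °C): 294.6 × 335.0 = 98691 J
q3 (heat water 0.0→100.0 °C): 294.6 × 4.19 × 100.0 = 123437 J
q4 (vaporize at 100 °C): 294.6 × 2256.0 = 664618 J
q5 (heat steam 100.0→144.7 °C): 294.6 × 2.01 × 44.7 = 26469 J
Total: 11648 + 98691 + 123437 + 664618 + 26469 = 924863 J = 925 kJ

q = 925 kJ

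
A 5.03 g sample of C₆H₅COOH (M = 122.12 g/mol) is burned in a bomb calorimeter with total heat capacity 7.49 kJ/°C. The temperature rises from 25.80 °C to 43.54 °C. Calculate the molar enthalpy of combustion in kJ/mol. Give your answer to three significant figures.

ΔH = -3230 kJ/mol

ΔT = 43.54 − 25.80 = 17.74 °C
q_cal = C_cal × ΔT = 7.49 × 17.74 = 132.8726 kJ
n = 5.03 / 122.12 = 0.04119 mol
q_rxn = −q_cal = -132.8726 kJ
ΔH = -132.8726 / 0.04119 = -3226 kJ/mol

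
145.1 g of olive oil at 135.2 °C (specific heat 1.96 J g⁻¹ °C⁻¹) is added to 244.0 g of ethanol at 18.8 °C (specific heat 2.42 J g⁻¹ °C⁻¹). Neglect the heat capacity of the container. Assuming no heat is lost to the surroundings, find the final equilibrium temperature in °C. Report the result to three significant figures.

Heat lost by olive oil = heat gained by ethanol.
(145.1)(1.96)(135.2 − T) = (244.0)(2.42)(T − 18.8)
284.396 (135.2 − T) = 590.48 (T − 18.8)
38450 − 284.396 T = 590.48 T − 11101
49551 = 874.876 T
T = 56.64 °C

T_f = 56.6 °C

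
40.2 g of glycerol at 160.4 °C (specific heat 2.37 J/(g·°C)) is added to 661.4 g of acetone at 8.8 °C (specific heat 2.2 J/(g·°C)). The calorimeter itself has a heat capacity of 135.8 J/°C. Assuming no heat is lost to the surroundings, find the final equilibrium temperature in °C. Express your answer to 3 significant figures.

T_f = 17.4 °C

Heat lost by glycerol = heat gained by acetone + calorimeter.
(40.2)(2.37)(160.4 − T) = [(661.4)(2.2) + 135.8](T − 8.8)
95.274 (160.4 − T) = 1590.88 (T − 8.8)
15282 − 95.274 T = 1590.88 T − 14000
29282 = 1686.154 T
T = 17.37 °C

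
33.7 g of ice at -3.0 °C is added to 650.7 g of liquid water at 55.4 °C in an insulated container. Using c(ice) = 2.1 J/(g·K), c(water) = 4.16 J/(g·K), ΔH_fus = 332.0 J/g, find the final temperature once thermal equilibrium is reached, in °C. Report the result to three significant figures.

T_f = 48.7 °C

Heat to bring ice to 0 °C and melt it: q₁ = 33.7×2.1×3.0 + 33.7×332.0 = 11401 J
Heat the water can supply cooling to 0 °C: 650.7×4.16×55.4 = 149963 J > q₁, so all ice melts.
Energy balance: 650.7×4.16×(55.4 − T) = 11401 + 33.7×4.16×(T − 0)
2706.912(55.4 − T) = 11401 + 140.192 T
149963 − 11401 = 2847.104 T
T = 138562 / 2847.104 = 48.67 °C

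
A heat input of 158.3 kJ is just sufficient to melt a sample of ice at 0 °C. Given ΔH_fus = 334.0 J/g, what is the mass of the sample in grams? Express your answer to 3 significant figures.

m = 474 g

m = q / ΔH_fus = 158300 J / 334.0 J/g = 474 g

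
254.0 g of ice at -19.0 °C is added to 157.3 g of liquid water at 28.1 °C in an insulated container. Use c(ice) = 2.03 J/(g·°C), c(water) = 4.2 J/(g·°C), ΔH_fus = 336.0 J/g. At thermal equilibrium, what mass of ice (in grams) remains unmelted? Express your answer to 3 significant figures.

Heat to warm all ice to 0 °C: 254.0×2.03×19.0 = 9796.8 J
Heat released by water cooling to 0 °C: 157.3×4.2×28.1 = 18565 J
18565 J < 9796.8 + 254.0×336.0 = 95140.8 J, so not all ice melts; final T = 0 °C.
Heat left for melting: 18565 − 9796.8 = 8768.2 J
Mass melted = 8768.2 / 336.0 = 26.10 g
Ice remaining = 254.0 − 26.10 = 227.90 g

m_ice remaining = 228 g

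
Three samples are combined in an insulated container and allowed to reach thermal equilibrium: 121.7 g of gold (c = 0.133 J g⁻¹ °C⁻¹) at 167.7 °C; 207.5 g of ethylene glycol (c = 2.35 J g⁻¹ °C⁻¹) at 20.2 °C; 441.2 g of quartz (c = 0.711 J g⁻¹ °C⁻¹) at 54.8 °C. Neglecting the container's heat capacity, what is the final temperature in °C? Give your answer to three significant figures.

T_f = 36.4 °C

Σ mᵢcᵢ(T − Tᵢ) = 0  ⇒  T = Σ mᵢcᵢTᵢ / Σ mᵢcᵢ
Σ mᵢcᵢ = 121.7×0.133 + 207.5×2.35 + 441.2×0.711 = 817.5043
Σ mᵢcᵢTᵢ = 16.1861×167.7 + 487.625×20.2 + 313.6932×54.8 = 29755
T = 29755 / 817.5043 = 36.40 °C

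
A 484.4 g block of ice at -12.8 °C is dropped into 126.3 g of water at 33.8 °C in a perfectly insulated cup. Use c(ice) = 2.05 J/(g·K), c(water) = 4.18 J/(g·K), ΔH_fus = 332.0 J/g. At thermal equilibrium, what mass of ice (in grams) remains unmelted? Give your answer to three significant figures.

Heat to warm all ice to 0 °C: 484.4×2.05×12.8 = 12711 J
Heat released by water cooling to 0 °C: 126.3×4.18×33.8 = 17844 J
17844 J < 12711 + 484.4×332.0 = 173531.8 J, so not all ice melts; final T = 0 °C.
Heat left for melting: 17844 − 12711 = 5133 J
Mass melted = 5133 / 332.0 = 15.46 g
Ice remaining = 484.4 − 15.46 = 468.94 g

m_ice remaining = 469 g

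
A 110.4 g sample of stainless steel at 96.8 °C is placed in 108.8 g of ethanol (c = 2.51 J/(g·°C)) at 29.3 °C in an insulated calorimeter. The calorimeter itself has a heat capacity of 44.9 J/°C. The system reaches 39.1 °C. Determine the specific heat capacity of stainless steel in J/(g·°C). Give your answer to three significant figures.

q_gained = (108.8 × 2.51 + 44.9) × (39.1 − 29.3) = 3116 J
q_lost = 110.4 × c × (96.8 − 39.1) = 6370.08 c
Set equal: c = 3116 / 6370.08 = 0.489 J/(g·°C)

c = 0.489 J/(g·°C)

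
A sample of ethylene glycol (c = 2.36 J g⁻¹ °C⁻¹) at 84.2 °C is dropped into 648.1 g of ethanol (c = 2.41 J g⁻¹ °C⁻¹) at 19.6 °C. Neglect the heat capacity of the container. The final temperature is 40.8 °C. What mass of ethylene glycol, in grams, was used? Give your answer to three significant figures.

m = 323 g

q_gained = (648.1 × 2.41) × (40.8 − 19.6) = 33110 J
q_lost = m × 2.36 × (84.2 − 40.8) = 102.424 m
m = 33110 / 102.424 = 323 g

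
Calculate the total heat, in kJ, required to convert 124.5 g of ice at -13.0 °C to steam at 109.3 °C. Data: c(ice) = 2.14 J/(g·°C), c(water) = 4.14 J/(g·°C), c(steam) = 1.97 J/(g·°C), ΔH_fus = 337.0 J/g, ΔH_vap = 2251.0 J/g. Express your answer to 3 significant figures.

q1 (heat ice -13.0→0.0 °C): 124.5 × 2.14 × 13.0 = 3464 J
q2 (melt at 0 °C): 124.5 × 337.0 = 41957 J
q3 (heat water 0.0→100.0 °C): 124.5 × 4.14 × 100.0 = 51543 J
q4 (vaporize at 100 °C): 124.5 × 2251.0 = 280250 J
q5 (heat steam 100.0→109.3 °C): 124.5 × 1.97 × 9.3 = 2281 J
Total: 3464 + 41957 + 51543 + 280250 + 2281 = 379495 J = 379 kJ

q = 379 kJ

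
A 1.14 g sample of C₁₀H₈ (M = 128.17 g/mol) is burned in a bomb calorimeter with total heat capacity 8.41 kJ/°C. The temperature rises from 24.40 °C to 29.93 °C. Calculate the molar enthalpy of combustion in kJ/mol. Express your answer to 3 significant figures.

ΔT = 29.93 − 24.40 = 5.53 °C
q_cal = C_cal × ΔT = 8.41 × 5.53 = 46.5073 kJ
n = 1.14 / 128.17 = 0.008894 mol
q_rxn = −q_cal = -46.5073 kJ
ΔH = -46.5073 / 0.008894 = -5229 kJ/mol

ΔH = -5230 kJ/mol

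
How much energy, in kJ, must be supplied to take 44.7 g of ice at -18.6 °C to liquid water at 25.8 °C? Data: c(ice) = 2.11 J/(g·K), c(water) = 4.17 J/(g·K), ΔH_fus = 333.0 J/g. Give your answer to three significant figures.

q1 (heat ice -18.6→0.0 °C): 44.7 × 2.11 × 18.6 = 1754 J
q2 (melt at 0 °C): 44.7 × 333.0 = 14885 J
q3 (heat water 0.0→25.8 °C): 44.7 × 4.17 × 25.8 = 4809 J
Total: 1754 + 14885 + 4809 = 21448 J = 21.4 kJ

q = 21.4 kJ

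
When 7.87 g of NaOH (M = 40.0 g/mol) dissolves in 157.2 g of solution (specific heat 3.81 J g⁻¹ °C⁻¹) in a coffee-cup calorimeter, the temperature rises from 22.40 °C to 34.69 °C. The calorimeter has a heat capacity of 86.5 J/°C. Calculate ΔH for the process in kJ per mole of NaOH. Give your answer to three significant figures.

|ΔT| = |34.69 − 22.40| = 12.29 °C
|q_surr| = (157.2 × 3.81 + 86.5) × 12.29 = 685.432 × 12.29 = 8424 J
n(NaOH) = 7.87 / 40.0 = 0.1968 mol
Temperature rose, so q_rxn = −|q_surr| = -8.424 kJ
ΔH = q_rxn / n = -42.80 kJ/mol

ΔH = -42.8 kJ/mol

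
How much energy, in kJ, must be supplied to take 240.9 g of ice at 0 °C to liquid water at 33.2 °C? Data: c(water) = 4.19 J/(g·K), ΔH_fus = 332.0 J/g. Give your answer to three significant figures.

q = 113 kJ

q1 (melt at 0 °C): 240.9 × 332.0 = 79979 J
q2 (heat water 0.0→33.2 °C): 240.9 × 4.19 × 33.2 = 33511 J
Total: 79979 + 33511 = 113490 J = 113 kJ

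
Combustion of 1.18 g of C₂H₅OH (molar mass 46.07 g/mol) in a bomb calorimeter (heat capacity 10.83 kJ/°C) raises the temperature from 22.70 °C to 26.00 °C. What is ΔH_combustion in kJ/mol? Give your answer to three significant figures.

ΔT = 26.00 − 22.70 = 3.30 °C
q_cal = C_cal × ΔT = 10.83 × 3.30 = 35.739 kJ
n = 1.18 / 46.07 = 0.02561 mol
q_rxn = −q_cal = -35.739 kJ
ΔH = -35.739 / 0.02561 = -1396 kJ/mol

ΔH = -1400 kJ/mol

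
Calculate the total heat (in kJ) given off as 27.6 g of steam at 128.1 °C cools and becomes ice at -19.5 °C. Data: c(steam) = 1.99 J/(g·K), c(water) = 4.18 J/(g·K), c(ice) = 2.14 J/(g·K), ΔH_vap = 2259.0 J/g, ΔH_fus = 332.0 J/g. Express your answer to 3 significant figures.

q1 (cool steam 128.1→100 °C): 27.6 × 1.99 × 28.1 = 1543 J
q2 (condense at 100 °C): 27.6 × 2259.0 = 62348 J
q3 (cool water 100→0 °C): 27.6 × 4.18 × 100.0 = 11537 J
q4 (freeze at 0 °C): 27.6 × 332.0 = 9163 J
q5 (cool ice 0→-19.5 °C): 27.6 × 2.14 × 19.5 = 1152 J
Total: 1543 + 62348 + 11537 + 9163 + 1152 = 85743 J = 85.7 kJ

q = 85.7 kJ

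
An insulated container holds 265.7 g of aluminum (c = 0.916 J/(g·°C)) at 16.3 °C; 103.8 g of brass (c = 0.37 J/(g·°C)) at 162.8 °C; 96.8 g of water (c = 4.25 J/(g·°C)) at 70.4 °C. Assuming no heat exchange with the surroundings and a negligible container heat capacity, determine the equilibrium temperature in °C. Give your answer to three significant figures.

Σ mᵢcᵢ(T − Tᵢ) = 0  ⇒  T = Σ mᵢcᵢTᵢ / Σ mᵢcᵢ
Σ mᵢcᵢ = 265.7×0.916 + 103.8×0.37 + 96.8×4.25 = 693.1872
Σ mᵢcᵢTᵢ = 243.3812×16.3 + 38.406×162.8 + 411.4×70.4 = 39182
T = 39182 / 693.1872 = 56.52 °C

T_f = 56.5 °C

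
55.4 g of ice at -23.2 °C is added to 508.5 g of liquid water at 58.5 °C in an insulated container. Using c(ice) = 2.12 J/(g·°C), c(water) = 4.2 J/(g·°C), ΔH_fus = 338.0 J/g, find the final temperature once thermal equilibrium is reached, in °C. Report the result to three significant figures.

T_f = 43.7 °C

Heat to bring ice to 0 °C and melt it: q₁ = 55.4×2.12×23.2 + 55.4×338.0 = 21450 J
Heat the water can supply cooling to 0 °C: 508.5×4.2×58.5 = 124938 J > q₁, so all ice melts.
Energy balance: 508.5×4.2×(58.5 − T) = 21450 + 55.4×4.2×(T − 0)
2135.7(58.5 − T) = 21450 + 232.68 T
124938 − 21450 = 2368.38 T
T = 103488 / 2368.38 = 43.70 °C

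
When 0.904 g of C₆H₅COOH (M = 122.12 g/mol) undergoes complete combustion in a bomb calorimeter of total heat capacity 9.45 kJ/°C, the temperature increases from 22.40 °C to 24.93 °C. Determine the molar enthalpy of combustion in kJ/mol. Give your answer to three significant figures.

ΔH = -3230 kJ/mol

ΔT = 24.93 − 22.40 = 2.53 °C
q_cal = C_cal × ΔT = 9.45 × 2.53 = 23.9085 kJ
n = 0.904 / 122.12 = 0.007403 mol
q_rxn = −q_cal = -23.9085 kJ
ΔH = -23.9085 / 0.007403 = -3230 kJ/mol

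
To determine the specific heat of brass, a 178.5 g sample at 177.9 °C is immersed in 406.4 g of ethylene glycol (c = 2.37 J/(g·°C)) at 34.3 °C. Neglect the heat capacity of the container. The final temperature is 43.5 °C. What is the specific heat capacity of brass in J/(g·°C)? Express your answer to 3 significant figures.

q_gained = (406.4 × 2.37) × (43.5 − 34.3) = 8861 J
q_lost = 178.5 × c × (177.9 − 43.5) = 23990.4 c
Set equal: c = 8861 / 23990.4 = 0.369 J/(g·°C)

c = 0.369 J/(g·°C)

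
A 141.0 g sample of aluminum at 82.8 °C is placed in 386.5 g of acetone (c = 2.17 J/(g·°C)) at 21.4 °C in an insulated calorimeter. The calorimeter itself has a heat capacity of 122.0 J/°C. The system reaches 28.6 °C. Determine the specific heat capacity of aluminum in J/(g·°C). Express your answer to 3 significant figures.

q_gained = (386.5 × 2.17 + 122.0) × (28.6 − 21.4) = 6917 J
q_lost = 141.0 × c × (82.8 − 28.6) = 7642.2 c
Set equal: c = 6917 / 7642.2 = 0.905 J/(g·°C)

c = 0.905 J/(g·°C)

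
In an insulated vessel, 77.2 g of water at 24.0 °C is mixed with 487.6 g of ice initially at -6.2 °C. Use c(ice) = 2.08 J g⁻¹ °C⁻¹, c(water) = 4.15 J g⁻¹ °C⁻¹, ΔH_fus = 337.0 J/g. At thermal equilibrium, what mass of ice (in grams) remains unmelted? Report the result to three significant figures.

m_ice remaining = 483 g

Heat to warm all ice to 0 °C: 487.6×2.08×6.2 = 6288.1 J
Heat released by water cooling to 0 °C: 77.2×4.15×24.0 = 7689.1 J
7689.1 J < 6288.1 + 487.6×337.0 = 170609.3 J, so not all ice melts; final T = 0 °C.
Heat left for melting: 7689.1 − 6288.1 = 1401.0 J
Mass melted = 1401.0 / 337.0 = 4.157 g
Ice remaining = 487.6 − 4.157 = 483.443 g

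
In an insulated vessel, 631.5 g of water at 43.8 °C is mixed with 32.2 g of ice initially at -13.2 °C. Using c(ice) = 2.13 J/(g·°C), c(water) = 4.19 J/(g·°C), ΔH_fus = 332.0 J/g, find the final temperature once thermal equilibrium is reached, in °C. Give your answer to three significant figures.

T_f = 37.5 °C

Heat to bring ice to 0 °C and melt it: q₁ = 32.2×2.13×13.2 + 32.2×332.0 = 11596 J
Heat the water can supply cooling to 0 °C: 631.5×4.19×43.8 = 115894 J > q₁, so all ice melts.
Energy balance: 631.5×4.19×(43.8 − T) = 11596 + 32.2×4.19×(T − 0)
2645.985(43.8 − T) = 11596 + 134.918 T
115894 − 11596 = 2780.903 T
T = 104298 / 2780.903 = 37.51 °C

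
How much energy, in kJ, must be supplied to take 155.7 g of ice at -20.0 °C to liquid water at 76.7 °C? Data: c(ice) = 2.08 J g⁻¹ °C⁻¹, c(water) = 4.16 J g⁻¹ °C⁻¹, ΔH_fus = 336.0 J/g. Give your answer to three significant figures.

q1 (heat ice -20.0→0.0 °C): 155.7 × 2.08 × 20.0 = 6477 J
q2 (melt at 0 °C): 155.7 × 336.0 = 52315 J
q3 (heat water 0.0→76.7 °C): 155.7 × 4.16 × 76.7 = 49680 J
Total: 6477 + 52315 + 49680 = 108472 J = 108 kJ

q = 108 kJ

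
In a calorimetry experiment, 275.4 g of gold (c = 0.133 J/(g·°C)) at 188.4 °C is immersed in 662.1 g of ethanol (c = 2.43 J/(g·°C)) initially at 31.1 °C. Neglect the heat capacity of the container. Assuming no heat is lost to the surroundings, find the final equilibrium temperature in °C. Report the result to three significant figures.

Heat lost by gold = heat gained by ethanol.
(275.4)(0.133)(188.4 − T) = (662.1)(2.43)(T − 31.1)
36.6282 (188.4 − T) = 1608.903 (T − 31.1)
6900.8 − 36.6282 T = 1608.903 T − 50037
56937.8 = 1645.5312 T
T = 34.60 °C

T_f = 34.6 °C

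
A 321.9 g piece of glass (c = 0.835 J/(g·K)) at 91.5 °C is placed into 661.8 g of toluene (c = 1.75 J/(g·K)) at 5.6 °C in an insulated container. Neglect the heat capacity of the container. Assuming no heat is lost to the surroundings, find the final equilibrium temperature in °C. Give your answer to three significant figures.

Heat lost by glass = heat gained by toluene.
(321.9)(0.835)(91.5 − T) = (661.8)(1.75)(T − 5.6)
268.7865 (91.5 − T) = 1158.15 (T − 5.6)
24594 − 268.7865 T = 1158.15 T − 6485.6
31079.6 = 1426.9365 T
T = 21.78 °C

T_f = 21.8 °C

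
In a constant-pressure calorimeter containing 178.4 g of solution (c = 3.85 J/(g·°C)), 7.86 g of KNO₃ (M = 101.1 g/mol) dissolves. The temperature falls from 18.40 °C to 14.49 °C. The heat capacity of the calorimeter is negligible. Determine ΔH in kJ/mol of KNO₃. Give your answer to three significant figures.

ΔH = 34.5 kJ/mol

|ΔT| = |14.49 − 18.40| = 3.91 °C
|q_surr| = (178.4 × 3.85) × 3.91 = 686.84 × 3.91 = 2685.5 J
n(KNO₃) = 7.86 / 101.1 = 0.077745 mol
Temperature fell, so q_rxn = +|q_surr| = 2.6855 kJ
ΔH = q_rxn / n = 34.54 kJ/mol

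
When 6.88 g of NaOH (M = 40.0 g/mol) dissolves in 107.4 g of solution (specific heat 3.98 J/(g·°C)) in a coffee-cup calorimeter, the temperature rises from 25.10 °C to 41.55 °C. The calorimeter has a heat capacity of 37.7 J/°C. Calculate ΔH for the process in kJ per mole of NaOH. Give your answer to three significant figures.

|ΔT| = |41.55 − 25.10| = 16.45 °C
|q_surr| = (107.4 × 3.98 + 37.7) × 16.45 = 465.152 × 16.45 = 7652 J
n(NaOH) = 6.88 / 40.0 = 0.1720 mol
Temperature rose, so q_rxn = −|q_surr| = -7.652 kJ
ΔH = q_rxn / n = -44.49 kJ/mol

ΔH = -44.5 kJ/mol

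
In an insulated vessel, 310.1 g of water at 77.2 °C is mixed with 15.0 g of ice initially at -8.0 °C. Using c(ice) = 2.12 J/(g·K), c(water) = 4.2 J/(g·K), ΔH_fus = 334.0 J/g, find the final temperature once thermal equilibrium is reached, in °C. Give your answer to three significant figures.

T_f = 69.8 °C

Heat to bring ice to 0 °C and melt it: q₁ = 15.0×2.12×8.0 + 15.0×334.0 = 5264.4 J
Heat the water can supply cooling to 0 °C: 310.1×4.2×77.2 = 100547 J > q₁, so all ice melts.
Energy balance: 310.1×4.2×(77.2 − T) = 5264.4 + 15.0×4.2×(T − 0)
1302.42(77.2 − T) = 5264.4 + 63 T
100547 − 5264.4 = 1365.42 T
T = 95282.6 / 1365.42 = 69.78 °C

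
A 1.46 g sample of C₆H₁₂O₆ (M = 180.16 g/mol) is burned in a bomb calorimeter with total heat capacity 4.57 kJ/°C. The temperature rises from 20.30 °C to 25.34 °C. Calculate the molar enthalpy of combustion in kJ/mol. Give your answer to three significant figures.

ΔH = -2840 kJ/mol

ΔT = 25.34 − 20.30 = 5.04 °C
q_cal = C_cal × ΔT = 4.57 × 5.04 = 23.0328 kJ
n = 1.46 / 180.16 = 0.008104 mol
q_rxn = −q_cal = -23.0328 kJ
ΔH = -23.0328 / 0.008104 = -2842 kJ/mol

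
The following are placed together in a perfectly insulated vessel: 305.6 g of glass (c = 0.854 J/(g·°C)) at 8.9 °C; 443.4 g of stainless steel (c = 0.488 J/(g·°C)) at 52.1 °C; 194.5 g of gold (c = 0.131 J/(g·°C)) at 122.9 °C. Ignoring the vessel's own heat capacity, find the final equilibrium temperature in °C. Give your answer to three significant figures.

Σ mᵢcᵢ(T − Tᵢ) = 0  ⇒  T = Σ mᵢcᵢTᵢ / Σ mᵢcᵢ
Σ mᵢcᵢ = 305.6×0.854 + 443.4×0.488 + 194.5×0.131 = 502.8411
Σ mᵢcᵢTᵢ = 260.9824×8.9 + 216.3792×52.1 + 25.4795×122.9 = 16728
T = 16728 / 502.8411 = 33.27 °C

T_f = 33.3 °C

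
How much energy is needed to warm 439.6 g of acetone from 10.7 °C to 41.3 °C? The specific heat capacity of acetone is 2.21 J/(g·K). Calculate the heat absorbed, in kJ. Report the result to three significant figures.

q = 29.7 kJ

q = m c ΔT = 439.6 × 2.21 × (41.3 − 10.7)
q = 439.6 × 2.21 × 30.6 = 29730 J = 29.7 kJ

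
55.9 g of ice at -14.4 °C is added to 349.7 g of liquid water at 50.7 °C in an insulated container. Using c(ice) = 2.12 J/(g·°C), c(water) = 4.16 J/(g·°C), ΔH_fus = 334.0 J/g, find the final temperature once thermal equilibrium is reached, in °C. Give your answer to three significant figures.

T_f = 31.6 °C

Heat to bring ice to 0 °C and melt it: q₁ = 55.9×2.12×14.4 + 55.9×334.0 = 20377 J
Heat the water can supply cooling to 0 °C: 349.7×4.16×50.7 = 73755.9 J > q₁, so all ice melts.
Energy balance: 349.7×4.16×(50.7 − T) = 20377 + 55.9×4.16×(T − 0)
1454.752(50.7 − T) = 20377 + 232.544 T
73755.9 − 20377 = 1687.296 T
T = 53378.9 / 1687.296 = 31.64 °C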